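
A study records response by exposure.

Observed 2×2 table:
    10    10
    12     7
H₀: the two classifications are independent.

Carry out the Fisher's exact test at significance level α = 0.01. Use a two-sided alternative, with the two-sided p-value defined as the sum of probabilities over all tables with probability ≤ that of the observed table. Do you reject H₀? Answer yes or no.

Margins: r₁=20, r₂=19, c₁=22, c₂=17, n=39
p_obs = C(20,10)·C(19,12)/C(39,22); sum pmf over tables with pmf ≤ p_obs
p-value (two-sided) = 0.52311
At α=0.01: p ≥ α → fail to reject H₀

reject H₀: no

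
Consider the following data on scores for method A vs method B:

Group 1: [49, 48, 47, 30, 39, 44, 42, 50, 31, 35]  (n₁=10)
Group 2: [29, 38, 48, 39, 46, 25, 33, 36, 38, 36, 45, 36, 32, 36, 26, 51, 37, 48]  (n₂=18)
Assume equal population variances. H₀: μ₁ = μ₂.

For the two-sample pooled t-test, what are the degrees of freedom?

df = n₁ + n₂ − 2 = 10 + 18 − 2 = 26

degrees of freedom = 26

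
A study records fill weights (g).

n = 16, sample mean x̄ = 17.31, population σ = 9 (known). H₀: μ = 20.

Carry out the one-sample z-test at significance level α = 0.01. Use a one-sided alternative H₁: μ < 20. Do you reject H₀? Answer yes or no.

SE = σ/√n = 9/√16 = 2.2500
z = (x̄−μ₀)/SE = (17.31−20)/2.2500 = -1.1956
p-value (one-sided, H₁ less) = 0.11594
At α=0.01: p ≥ α → fail to reject H₀

reject H₀: no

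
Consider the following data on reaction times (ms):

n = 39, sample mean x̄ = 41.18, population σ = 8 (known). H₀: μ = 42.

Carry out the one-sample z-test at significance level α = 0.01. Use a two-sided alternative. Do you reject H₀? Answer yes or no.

SE = σ/√n = 8/√39 = 1.2810
z = (x̄−μ₀)/SE = (41.18−42)/1.2810 = -0.6401
p-value (two-sided) = 0.52210
At α=0.01: p ≥ α → fail to reject H₀

reject H₀: no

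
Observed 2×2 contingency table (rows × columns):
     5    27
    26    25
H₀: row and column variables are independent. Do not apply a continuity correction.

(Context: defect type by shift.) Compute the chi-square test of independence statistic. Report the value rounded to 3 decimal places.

Row totals [32, 51], col totals [31, 52], n=83
χ² = (5−11.95)²/11.95 + (27−20.05)²/20.05 + (26−19.05)²/19.05 + (25−31.95)²/31.95 = 10.5038
df = 1

test statistic = 10.504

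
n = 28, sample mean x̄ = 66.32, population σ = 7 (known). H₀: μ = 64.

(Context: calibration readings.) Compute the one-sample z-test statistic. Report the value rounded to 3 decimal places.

test statistic = 1.754

SE = σ/√n = 7/√28 = 1.3229
z = (x̄−μ₀)/SE = (66.32−64)/1.3229 = 1.7538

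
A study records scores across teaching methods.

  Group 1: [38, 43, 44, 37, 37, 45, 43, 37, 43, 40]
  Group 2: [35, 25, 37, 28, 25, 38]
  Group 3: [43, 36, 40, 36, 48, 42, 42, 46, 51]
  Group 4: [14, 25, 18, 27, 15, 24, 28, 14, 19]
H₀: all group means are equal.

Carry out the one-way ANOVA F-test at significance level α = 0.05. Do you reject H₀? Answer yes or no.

Group means [40.70, 31.33, 42.67, 20.44], grand mean 34.206
SSB = Σnᵢ(x̄ᵢ−x̄)² = 2819.903; SSW = ΣΣ(x−x̄ᵢ)² = 735.656
MSB = 2819.903/3 = 939.9678; MSW = 735.656/30 = 24.5219
F = MSB/MSW = 38.3318
df = (3, 30)
p-value (upper-tail) = 0.00000
At α=0.05: p < α → reject H₀

reject H₀: yes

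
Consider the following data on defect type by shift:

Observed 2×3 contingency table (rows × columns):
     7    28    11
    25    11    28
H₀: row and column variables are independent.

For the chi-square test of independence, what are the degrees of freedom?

degrees of freedom = 2

df = (r−1)(c−1) = (2−1)·(3−1) = 2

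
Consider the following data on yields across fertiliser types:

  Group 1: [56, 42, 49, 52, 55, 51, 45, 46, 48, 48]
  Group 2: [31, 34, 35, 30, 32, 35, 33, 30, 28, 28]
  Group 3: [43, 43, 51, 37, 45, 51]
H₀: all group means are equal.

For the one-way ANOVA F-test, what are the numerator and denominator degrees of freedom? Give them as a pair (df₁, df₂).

k = 3 groups, N = 26 total
df = (k−1, N−k) = (3−1, 26−3) = (2, 23)

degrees of freedom = [2, 23]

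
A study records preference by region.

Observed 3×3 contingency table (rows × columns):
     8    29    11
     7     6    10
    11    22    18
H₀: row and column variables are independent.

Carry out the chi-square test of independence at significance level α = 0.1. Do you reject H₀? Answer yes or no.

Row totals [48, 23, 51], col totals [26, 57, 39], n=122
χ² = (8−10.23)²/10.23 + (29−22.43)²/22.43 + (11−15.34)²/15.34 + (7−4.90)²/4.90 + (6−10.75)²/10.75 + (10−7.35)²/7.35 + (11−10.87)²/10.87 + (22−23.83)²/23.83 + (18−16.30)²/16.30 = 7.9089
df = 4
p-value (upper-tail) = 0.09497
At α=0.1: p < α → reject H₀

reject H₀: yes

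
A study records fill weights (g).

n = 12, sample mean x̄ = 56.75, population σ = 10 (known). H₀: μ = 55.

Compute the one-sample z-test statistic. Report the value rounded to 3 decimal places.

test statistic = 0.606

SE = σ/√n = 10/√12 = 2.8868
z = (x̄−μ₀)/SE = (56.75−55)/2.8868 = 0.6062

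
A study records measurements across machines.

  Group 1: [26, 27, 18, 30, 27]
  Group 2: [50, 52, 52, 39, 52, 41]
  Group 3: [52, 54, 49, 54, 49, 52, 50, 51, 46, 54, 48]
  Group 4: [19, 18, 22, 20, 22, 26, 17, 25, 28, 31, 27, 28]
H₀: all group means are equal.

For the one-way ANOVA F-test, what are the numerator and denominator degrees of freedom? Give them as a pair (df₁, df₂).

degrees of freedom = [3, 30]

k = 4 groups, N = 34 total
df = (k−1, N−k) = (4−1, 34−4) = (3, 30)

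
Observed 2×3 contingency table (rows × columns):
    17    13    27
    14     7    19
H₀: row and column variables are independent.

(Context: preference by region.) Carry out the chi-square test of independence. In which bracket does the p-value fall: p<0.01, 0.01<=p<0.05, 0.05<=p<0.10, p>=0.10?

Row totals [57, 40], col totals [31, 20, 46], n=97
χ² = (17−18.22)²/18.22 + (13−11.75)²/11.75 + (27−27.03)²/27.03 + (14−12.78)²/12.78 + (7−8.25)²/8.25 + (19−18.97)²/18.97 = 0.5182
df = 2
p-value (upper-tail) = 0.77176
→ bracket: p>=0.10

p-value bracket: p>=0.10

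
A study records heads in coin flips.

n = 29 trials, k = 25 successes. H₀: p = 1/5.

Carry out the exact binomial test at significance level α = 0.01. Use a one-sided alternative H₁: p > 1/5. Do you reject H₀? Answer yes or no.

reject H₀: yes

Exact binomial: n=29, k=25, p₀=1/5=0.2000
P(X≥25) from Σ C(n,i)·p₀^i·(1−p₀)^(n−i)
p-value (one-sided, H₁ greater) = 0.00000
At α=0.01: p < α → reject H₀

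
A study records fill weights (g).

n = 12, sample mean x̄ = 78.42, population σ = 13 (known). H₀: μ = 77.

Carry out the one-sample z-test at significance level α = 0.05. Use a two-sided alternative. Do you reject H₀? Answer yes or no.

SE = σ/√n = 13/√12 = 3.7528
z = (x̄−μ₀)/SE = (78.42−77)/3.7528 = 0.3784
p-value (two-sided) = 0.70514
At α=0.05: p ≥ α → fail to reject H₀

reject H₀: no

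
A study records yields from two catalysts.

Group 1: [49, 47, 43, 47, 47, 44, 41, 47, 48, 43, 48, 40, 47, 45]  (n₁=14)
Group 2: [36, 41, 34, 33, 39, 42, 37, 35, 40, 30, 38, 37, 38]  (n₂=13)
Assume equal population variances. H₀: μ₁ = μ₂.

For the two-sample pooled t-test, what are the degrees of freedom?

degrees of freedom = 25

df = n₁ + n₂ − 2 = 14 + 13 − 2 = 25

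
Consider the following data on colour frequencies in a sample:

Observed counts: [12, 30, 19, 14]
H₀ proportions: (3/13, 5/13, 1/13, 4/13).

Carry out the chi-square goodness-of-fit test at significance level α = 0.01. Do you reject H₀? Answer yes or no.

n = 75; E_i = n·p_i = [17.31, 28.85, 5.77, 23.08]
χ² = (12−17.31)²/17.31 + (30−28.85)²/28.85 + (19−5.77)²/5.77 + (14−23.08)²/23.08 = 35.5867
df = 3
p-value (upper-tail) = 0.00000
At α=0.01: p < α → reject H₀

reject H₀: yes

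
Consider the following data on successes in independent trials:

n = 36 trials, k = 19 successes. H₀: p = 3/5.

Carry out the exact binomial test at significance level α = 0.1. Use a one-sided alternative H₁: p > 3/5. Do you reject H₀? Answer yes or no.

Exact binomial: n=36, k=19, p₀=3/5=0.6000
P(X≥19) from Σ C(n,i)·p₀^i·(1−p₀)^(n−i)
p-value (one-sided, H₁ greater) = 0.85402
At α=0.1: p ≥ α → fail to reject H₀

reject H₀: no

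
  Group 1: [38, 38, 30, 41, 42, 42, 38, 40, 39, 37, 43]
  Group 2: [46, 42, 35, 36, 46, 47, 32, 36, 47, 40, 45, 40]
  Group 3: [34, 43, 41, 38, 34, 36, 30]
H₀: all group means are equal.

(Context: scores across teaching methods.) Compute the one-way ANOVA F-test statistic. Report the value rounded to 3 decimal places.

Group means [38.91, 41.00, 36.57], grand mean 39.200
SSB = Σnᵢ(x̄ᵢ−x̄)² = 88.177; SSW = ΣΣ(x−x̄ᵢ)² = 554.623
MSB = 88.177/2 = 44.0883; MSW = 554.623/27 = 20.5416
F = MSB/MSW = 2.1463
df = (2, 27)

test statistic = 2.146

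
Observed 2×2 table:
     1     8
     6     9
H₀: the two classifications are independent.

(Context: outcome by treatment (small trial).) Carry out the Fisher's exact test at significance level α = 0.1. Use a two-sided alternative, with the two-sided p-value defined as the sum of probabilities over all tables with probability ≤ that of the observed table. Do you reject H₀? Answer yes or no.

reject H₀: no

Margins: r₁=9, r₂=15, c₁=7, c₂=17, n=24
p_obs = C(9,1)·C(15,6)/C(24,7); sum pmf over tables with pmf ≤ p_obs
p-value (two-sided) = 0.19071
At α=0.1: p ≥ α → fail to reject H₀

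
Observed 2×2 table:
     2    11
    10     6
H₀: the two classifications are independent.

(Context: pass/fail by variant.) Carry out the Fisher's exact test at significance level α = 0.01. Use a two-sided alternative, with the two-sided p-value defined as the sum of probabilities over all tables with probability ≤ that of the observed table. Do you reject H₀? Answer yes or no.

reject H₀: no

Margins: r₁=13, r₂=16, c₁=12, c₂=17, n=29
p_obs = C(13,2)·C(16,10)/C(29,12); sum pmf over tables with pmf ≤ p_obs
p-value (two-sided) = 0.02157
At α=0.01: p ≥ α → fail to reject H₀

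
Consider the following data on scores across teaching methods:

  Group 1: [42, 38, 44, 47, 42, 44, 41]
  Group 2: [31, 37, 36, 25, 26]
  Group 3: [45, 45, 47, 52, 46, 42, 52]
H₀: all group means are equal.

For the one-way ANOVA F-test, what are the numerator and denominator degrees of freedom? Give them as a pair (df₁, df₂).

degrees of freedom = [2, 16]

k = 3 groups, N = 19 total
df = (k−1, N−k) = (3−1, 19−3) = (2, 16)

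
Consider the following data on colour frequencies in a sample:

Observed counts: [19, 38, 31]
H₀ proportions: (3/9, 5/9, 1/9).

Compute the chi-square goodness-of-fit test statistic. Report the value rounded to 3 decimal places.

test statistic = 52.127

n = 88; E_i = n·p_i = [29.33, 48.89, 9.78]
χ² = (19−29.33)²/29.33 + (38−48.89)²/48.89 + (31−9.78)²/9.78 = 52.1273
df = 2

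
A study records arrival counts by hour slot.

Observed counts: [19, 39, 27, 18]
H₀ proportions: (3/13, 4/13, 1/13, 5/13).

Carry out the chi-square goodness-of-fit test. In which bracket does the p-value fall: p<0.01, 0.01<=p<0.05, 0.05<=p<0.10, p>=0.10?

p-value bracket: p<0.01

n = 103; E_i = n·p_i = [23.77, 31.69, 7.92, 39.62]
χ² = (19−23.77)²/23.77 + (39−31.69)²/31.69 + (27−7.92)²/7.92 + (18−39.62)²/39.62 = 60.3688
df = 3
p-value (upper-tail) = 0.00000
→ bracket: p<0.01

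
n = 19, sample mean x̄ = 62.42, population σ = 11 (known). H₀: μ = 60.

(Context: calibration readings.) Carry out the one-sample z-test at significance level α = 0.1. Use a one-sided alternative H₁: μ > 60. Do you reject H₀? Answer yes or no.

reject H₀: no

SE = σ/√n = 11/√19 = 2.5236
z = (x̄−μ₀)/SE = (62.42−60)/2.5236 = 0.9590
p-value (one-sided, H₁ greater) = 0.16879
At α=0.1: p ≥ α → fail to reject H₀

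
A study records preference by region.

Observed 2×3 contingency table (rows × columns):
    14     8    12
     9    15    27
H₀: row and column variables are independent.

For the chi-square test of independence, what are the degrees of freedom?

degrees of freedom = 2

df = (r−1)(c−1) = (2−1)·(3−1) = 2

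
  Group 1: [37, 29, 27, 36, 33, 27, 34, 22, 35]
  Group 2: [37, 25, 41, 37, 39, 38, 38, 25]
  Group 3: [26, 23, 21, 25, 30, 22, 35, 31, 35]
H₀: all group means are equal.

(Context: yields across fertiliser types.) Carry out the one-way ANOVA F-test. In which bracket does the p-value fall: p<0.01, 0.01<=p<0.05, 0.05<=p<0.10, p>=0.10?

Group means [31.11, 35.00, 27.56], grand mean 31.077
SSB = Σnᵢ(x̄ᵢ−x̄)² = 234.735; SSW = ΣΣ(x−x̄ᵢ)² = 717.111
MSB = 234.735/2 = 117.3675; MSW = 717.111/23 = 31.1787
F = MSB/MSW = 3.7643
df = (2, 23)
p-value (upper-tail) = 0.03852
→ bracket: 0.01<=p<0.05

p-value bracket: 0.01<=p<0.05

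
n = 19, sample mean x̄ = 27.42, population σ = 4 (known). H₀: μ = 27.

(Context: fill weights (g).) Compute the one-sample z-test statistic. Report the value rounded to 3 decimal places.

test statistic = 0.458

SE = σ/√n = 4/√19 = 0.9177
z = (x̄−μ₀)/SE = (27.42−27)/0.9177 = 0.4577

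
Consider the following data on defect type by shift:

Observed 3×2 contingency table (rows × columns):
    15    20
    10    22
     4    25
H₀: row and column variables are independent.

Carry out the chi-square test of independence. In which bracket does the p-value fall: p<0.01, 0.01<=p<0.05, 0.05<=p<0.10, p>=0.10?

Row totals [35, 32, 29], col totals [29, 67], n=96
χ² = (15−10.57)²/10.57 + (20−24.43)²/24.43 + (10−9.67)²/9.67 + (22−22.33)²/22.33 + (4−8.76)²/8.76 + (25−20.24)²/20.24 = 6.3790
df = 2
p-value (upper-tail) = 0.04119
→ bracket: 0.01<=p<0.05

p-value bracket: 0.01<=p<0.05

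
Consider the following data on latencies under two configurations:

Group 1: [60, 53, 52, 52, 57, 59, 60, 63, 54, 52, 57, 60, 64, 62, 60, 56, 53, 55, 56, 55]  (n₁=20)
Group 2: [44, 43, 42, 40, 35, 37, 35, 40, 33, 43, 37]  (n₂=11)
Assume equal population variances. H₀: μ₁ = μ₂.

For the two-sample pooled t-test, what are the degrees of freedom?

degrees of freedom = 29

df = n₁ + n₂ − 2 = 20 + 11 − 2 = 29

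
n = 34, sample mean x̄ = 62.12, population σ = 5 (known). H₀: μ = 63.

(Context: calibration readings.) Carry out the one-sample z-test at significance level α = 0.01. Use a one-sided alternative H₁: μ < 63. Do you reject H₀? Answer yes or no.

reject H₀: no

SE = σ/√n = 5/√34 = 0.8575
z = (x̄−μ₀)/SE = (62.12−63)/0.8575 = -1.0262
p-value (one-sided, H₁ less) = 0.15239
At α=0.01: p ≥ α → fail to reject H₀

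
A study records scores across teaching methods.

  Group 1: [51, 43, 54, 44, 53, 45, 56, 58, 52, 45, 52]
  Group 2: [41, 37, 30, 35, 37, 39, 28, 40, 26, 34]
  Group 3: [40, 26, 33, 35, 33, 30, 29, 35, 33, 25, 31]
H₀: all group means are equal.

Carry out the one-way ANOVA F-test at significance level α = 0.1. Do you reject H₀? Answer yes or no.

reject H₀: yes

Group means [50.27, 34.70, 31.82], grand mean 39.062
SSB = Σnᵢ(x̄ᵢ−x̄)² = 2149.957; SSW = ΣΣ(x−x̄ᵢ)² = 691.918
MSB = 2149.957/2 = 1074.9784; MSW = 691.918/29 = 23.8592
F = MSB/MSW = 45.0550
df = (2, 29)
p-value (upper-tail) = 0.00000
At α=0.1: p < α → reject H₀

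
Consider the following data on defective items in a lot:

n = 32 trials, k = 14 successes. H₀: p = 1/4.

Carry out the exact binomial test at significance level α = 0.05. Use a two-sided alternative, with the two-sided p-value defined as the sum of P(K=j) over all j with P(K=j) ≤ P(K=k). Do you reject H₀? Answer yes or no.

Exact binomial: n=32, k=14, p₀=1/4=0.2500
P(X=j) = C(n,j)·p₀^j·(1−p₀)^(n−j); p = Σ P(X=j) over j with P(X=j) ≤ P(X=14)
p-value (two-sided) = 0.02257
At α=0.05: p < α → reject H₀

reject H₀: yes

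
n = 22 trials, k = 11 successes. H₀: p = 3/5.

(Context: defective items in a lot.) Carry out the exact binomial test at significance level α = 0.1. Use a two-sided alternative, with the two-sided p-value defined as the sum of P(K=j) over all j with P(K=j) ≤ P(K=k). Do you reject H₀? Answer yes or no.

Exact binomial: n=22, k=11, p₀=3/5=0.6000
P(X=j) = C(n,j)·p₀^j·(1−p₀)^(n−j); p = Σ P(X=j) over j with P(X=j) ≤ P(X=11)
p-value (two-sided) = 0.38649
At α=0.1: p ≥ α → fail to reject H₀

reject H₀: no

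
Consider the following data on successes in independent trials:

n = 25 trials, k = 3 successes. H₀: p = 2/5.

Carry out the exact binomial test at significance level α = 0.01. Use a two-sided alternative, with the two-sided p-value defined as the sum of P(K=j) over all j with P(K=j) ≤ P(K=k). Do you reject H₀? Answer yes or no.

reject H₀: yes

Exact binomial: n=25, k=3, p₀=2/5=0.4000
P(X=j) = C(n,j)·p₀^j·(1−p₀)^(n−j); p = Σ P(X=j) over j with P(X=j) ≤ P(X=3)
p-value (two-sided) = 0.00357
At α=0.01: p < α → reject H₀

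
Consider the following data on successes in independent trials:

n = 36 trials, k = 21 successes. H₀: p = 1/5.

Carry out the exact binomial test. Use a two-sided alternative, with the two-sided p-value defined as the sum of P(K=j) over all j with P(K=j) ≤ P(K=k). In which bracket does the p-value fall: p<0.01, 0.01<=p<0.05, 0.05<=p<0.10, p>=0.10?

Exact binomial: n=36, k=21, p₀=1/5=0.2000
P(X=j) = C(n,j)·p₀^j·(1−p₀)^(n−j); p = Σ P(X=j) over j with P(X=j) ≤ P(X=21)
p-value (two-sided) = 0.00000
→ bracket: p<0.01

p-value bracket: p<0.01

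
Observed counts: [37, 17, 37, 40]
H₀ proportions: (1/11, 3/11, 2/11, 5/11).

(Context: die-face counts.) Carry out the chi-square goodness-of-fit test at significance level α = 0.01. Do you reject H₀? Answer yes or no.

n = 131; E_i = n·p_i = [11.91, 35.73, 23.82, 59.55]
χ² = (37−11.91)²/11.91 + (17−35.73)²/35.73 + (37−23.82)²/23.82 + (40−59.55)²/59.55 = 76.3906
df = 3
p-value (upper-tail) = 0.00000
At α=0.01: p < α → reject H₀

reject H₀: yes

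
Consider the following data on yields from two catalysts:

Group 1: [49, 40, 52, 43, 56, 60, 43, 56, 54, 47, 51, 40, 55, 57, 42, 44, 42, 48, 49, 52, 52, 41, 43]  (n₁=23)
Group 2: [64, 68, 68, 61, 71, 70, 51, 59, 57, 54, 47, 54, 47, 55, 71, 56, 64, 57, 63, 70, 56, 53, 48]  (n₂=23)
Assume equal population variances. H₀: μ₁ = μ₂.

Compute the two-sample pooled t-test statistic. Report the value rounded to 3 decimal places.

x̄₁=48.522, s₁=6.149, n₁=23
x̄₂=59.304, s₂=7.865, n₂=23
s_p² = [22·6.149² + 22·7.865²]/44 = 49.8320
SE = √(s_p²·(1/23+1/23)) = 2.0816
t = (48.522−59.304)/2.0816 = -5.1799
df = 44

test statistic = -5.180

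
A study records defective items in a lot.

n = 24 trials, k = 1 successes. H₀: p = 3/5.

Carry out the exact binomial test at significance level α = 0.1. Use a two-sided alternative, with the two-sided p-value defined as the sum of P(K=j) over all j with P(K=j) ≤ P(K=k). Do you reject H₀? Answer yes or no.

reject H₀: yes

Exact binomial: n=24, k=1, p₀=3/5=0.6000
P(X=j) = C(n,j)·p₀^j·(1−p₀)^(n−j); p = Σ P(X=j) over j with P(X=j) ≤ P(X=1)
p-value (two-sided) = 0.00000
At α=0.1: p < α → reject H₀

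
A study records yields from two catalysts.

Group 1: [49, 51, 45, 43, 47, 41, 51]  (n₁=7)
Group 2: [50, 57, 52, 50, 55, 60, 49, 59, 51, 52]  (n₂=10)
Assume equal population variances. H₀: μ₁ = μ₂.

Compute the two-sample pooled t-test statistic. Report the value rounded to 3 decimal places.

test statistic = -3.487

x̄₁=46.714, s₁=3.904, n₁=7
x̄₂=53.500, s₂=3.979, n₂=10
s_p² = [6·3.904² + 9·3.979²]/15 = 15.5952
SE = √(s_p²·(1/7+1/10)) = 1.9461
t = (46.714−53.500)/1.9461 = -3.4868
df = 15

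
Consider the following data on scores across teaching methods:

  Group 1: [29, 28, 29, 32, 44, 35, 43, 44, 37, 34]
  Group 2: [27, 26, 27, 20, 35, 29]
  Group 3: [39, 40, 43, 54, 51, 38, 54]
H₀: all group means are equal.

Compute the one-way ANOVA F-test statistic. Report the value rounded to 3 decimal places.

test statistic = 13.877

Group means [35.50, 27.33, 45.57], grand mean 36.435
SSB = Σnᵢ(x̄ᵢ−x̄)² = 1090.105; SSW = ΣΣ(x−x̄ᵢ)² = 785.548
MSB = 1090.105/2 = 545.0523; MSW = 785.548/20 = 39.2774
F = MSB/MSW = 13.8770
df = (2, 20)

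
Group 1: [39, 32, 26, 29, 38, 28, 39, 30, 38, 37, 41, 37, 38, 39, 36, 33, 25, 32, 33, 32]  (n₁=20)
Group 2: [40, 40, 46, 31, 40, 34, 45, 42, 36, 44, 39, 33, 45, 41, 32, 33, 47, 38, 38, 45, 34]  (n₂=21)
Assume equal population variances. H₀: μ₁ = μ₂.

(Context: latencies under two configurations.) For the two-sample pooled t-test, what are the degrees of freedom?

degrees of freedom = 39

df = n₁ + n₂ − 2 = 20 + 21 − 2 = 39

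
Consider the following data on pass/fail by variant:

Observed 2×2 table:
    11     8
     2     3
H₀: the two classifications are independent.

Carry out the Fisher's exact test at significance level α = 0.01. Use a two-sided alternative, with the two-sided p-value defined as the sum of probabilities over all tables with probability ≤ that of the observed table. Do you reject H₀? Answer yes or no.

Margins: r₁=19, r₂=5, c₁=13, c₂=11, n=24
p_obs = C(19,11)·C(5,2)/C(24,13); sum pmf over tables with pmf ≤ p_obs
p-value (two-sided) = 0.62992
At α=0.01: p ≥ α → fail to reject H₀

reject H₀: no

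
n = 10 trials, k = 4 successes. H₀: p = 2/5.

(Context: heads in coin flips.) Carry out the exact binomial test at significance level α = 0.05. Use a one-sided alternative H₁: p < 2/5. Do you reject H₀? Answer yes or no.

Exact binomial: n=10, k=4, p₀=2/5=0.4000
P(X≤4) from Σ C(n,i)·p₀^i·(1−p₀)^(n−i)
p-value (one-sided, H₁ less) = 0.63310
At α=0.05: p ≥ α → fail to reject H₀

reject H₀: no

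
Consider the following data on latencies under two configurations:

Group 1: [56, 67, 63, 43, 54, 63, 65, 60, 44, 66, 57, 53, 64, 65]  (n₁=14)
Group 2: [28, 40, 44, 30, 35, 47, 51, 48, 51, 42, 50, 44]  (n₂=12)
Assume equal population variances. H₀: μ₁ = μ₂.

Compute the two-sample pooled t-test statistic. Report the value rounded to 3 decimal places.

x̄₁=58.571, s₁=7.822, n₁=14
x̄₂=42.500, s₂=7.891, n₂=12
s_p² = [13·7.822² + 11·7.891²]/24 = 61.6845
SE = √(s_p²·(1/14+1/12)) = 3.0897
t = (58.571−42.500)/3.0897 = 5.2016
df = 24

test statistic = 5.202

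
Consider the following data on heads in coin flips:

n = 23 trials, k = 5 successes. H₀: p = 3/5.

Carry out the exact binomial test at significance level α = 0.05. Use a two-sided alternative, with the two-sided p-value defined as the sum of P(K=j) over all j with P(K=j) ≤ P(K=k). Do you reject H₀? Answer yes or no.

Exact binomial: n=23, k=5, p₀=3/5=0.6000
P(X=j) = C(n,j)·p₀^j·(1−p₀)^(n−j); p = Σ P(X=j) over j with P(X=j) ≤ P(X=5)
p-value (two-sided) = 0.00034
At α=0.05: p < α → reject H₀

reject H₀: yes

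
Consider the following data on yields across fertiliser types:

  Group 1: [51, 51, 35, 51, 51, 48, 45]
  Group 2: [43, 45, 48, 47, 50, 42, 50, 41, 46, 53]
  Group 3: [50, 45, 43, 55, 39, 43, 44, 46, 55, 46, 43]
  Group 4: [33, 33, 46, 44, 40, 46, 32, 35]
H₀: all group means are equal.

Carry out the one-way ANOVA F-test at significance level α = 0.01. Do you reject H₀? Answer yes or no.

Group means [47.43, 46.50, 46.27, 38.62], grand mean 44.861
SSB = Σnᵢ(x̄ᵢ−x̄)² = 406.034; SSW = ΣΣ(x−x̄ᵢ)² = 864.271
MSB = 406.034/3 = 135.3448; MSW = 864.271/32 = 27.0085
F = MSB/MSW = 5.0112
df = (3, 32)
p-value (upper-tail) = 0.00583
At α=0.01: p < α → reject H₀

reject H₀: yes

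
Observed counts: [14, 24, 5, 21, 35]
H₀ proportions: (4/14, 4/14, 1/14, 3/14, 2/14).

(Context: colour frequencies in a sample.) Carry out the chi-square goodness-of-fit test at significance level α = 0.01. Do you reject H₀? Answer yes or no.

reject H₀: yes

n = 99; E_i = n·p_i = [28.29, 28.29, 7.07, 21.21, 14.14]
χ² = (14−28.29)²/28.29 + (24−28.29)²/28.29 + (5−7.07)²/7.07 + (21−21.21)²/21.21 + (35−14.14)²/14.14 = 39.2323
df = 4
p-value (upper-tail) = 0.00000
At α=0.01: p < α → reject H₀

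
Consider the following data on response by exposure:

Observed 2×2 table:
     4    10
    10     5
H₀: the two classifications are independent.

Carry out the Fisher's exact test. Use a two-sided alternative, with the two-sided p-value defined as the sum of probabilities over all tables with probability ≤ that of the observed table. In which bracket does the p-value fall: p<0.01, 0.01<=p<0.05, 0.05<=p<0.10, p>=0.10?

Margins: r₁=14, r₂=15, c₁=14, c₂=15, n=29
p_obs = C(14,4)·C(15,10)/C(29,14); sum pmf over tables with pmf ≤ p_obs
p-value (two-sided) = 0.06560
→ bracket: 0.05<=p<0.10

p-value bracket: 0.05<=p<0.10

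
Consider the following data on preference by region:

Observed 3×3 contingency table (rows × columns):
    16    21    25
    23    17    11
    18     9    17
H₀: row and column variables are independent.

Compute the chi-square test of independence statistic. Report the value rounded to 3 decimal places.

Row totals [62, 51, 44], col totals [57, 47, 53], n=157
χ² = (16−22.51)²/22.51 + (21−18.56)²/18.56 + (25−20.93)²/20.93 + (23−18.52)²/18.52 + (17−15.27)²/15.27 + (11−17.22)²/17.22 + (18−15.97)²/15.97 + (9−13.17)²/13.17 + (17−14.85)²/14.85 = 8.4102
df = 4

test statistic = 8.410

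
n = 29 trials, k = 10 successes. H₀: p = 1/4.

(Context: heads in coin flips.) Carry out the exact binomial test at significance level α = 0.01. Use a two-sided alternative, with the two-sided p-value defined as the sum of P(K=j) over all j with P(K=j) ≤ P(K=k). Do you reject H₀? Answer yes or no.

Exact binomial: n=29, k=10, p₀=1/4=0.2500
P(X=j) = C(n,j)·p₀^j·(1−p₀)^(n−j); p = Σ P(X=j) over j with P(X=j) ≤ P(X=10)
p-value (two-sided) = 0.28163
At α=0.01: p ≥ α → fail to reject H₀

reject H₀: no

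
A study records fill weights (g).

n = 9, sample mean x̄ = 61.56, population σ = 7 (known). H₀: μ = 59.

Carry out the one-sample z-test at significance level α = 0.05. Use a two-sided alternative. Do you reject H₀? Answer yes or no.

SE = σ/√n = 7/√9 = 2.3333
z = (x̄−μ₀)/SE = (61.56−59)/2.3333 = 1.0971
p-value (two-sided) = 0.27258
At α=0.05: p ≥ α → fail to reject H₀

reject H₀: no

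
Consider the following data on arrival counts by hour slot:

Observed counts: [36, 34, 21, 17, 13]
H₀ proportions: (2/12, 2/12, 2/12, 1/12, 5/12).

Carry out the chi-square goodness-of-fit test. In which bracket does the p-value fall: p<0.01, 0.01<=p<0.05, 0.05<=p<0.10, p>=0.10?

p-value bracket: p<0.01

n = 121; E_i = n·p_i = [20.17, 20.17, 20.17, 10.08, 50.42]
χ² = (36−20.17)²/20.17 + (34−20.17)²/20.17 + (21−20.17)²/20.17 + (17−10.08)²/10.08 + (13−50.42)²/50.42 = 54.4678
df = 4
p-value (upper-tail) = 0.00000
→ bracket: p<0.01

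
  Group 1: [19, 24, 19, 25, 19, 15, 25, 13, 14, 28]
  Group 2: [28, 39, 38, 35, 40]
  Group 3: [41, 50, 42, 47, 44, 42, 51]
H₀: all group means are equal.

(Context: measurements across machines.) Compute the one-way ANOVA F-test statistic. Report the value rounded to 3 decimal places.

test statistic = 59.440

Group means [20.10, 36.00, 45.29], grand mean 31.727
SSB = Σnᵢ(x̄ᵢ−x̄)² = 2730.035; SSW = ΣΣ(x−x̄ᵢ)² = 436.329
MSB = 2730.035/2 = 1365.0175; MSW = 436.329/19 = 22.9647
F = MSB/MSW = 59.4399
df = (2, 19)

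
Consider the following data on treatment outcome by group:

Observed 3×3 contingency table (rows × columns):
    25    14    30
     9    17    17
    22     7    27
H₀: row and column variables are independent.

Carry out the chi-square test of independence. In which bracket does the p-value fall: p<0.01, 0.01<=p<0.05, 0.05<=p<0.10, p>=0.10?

p-value bracket: 0.01<=p<0.05

Row totals [69, 43, 56], col totals [56, 38, 74], n=168
χ² = (25−23.00)²/23.00 + (14−15.61)²/15.61 + (30−30.39)²/30.39 + (9−14.33)²/14.33 + (17−9.73)²/9.73 + (17−18.94)²/18.94 + (22−18.67)²/18.67 + (7−12.67)²/12.67 + (27−24.67)²/24.67 = 11.3186
df = 4
p-value (upper-tail) = 0.02321
→ bracket: 0.01<=p<0.05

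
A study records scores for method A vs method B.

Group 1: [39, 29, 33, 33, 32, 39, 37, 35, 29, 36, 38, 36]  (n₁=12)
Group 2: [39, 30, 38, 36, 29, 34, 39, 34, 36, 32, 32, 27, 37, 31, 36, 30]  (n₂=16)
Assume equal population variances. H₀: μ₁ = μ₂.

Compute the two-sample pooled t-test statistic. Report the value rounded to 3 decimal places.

test statistic = 0.660

x̄₁=34.667, s₁=3.499, n₁=12
x̄₂=33.750, s₂=3.733, n₂=16
s_p² = [11·3.499² + 15·3.733²]/26 = 13.2179
SE = √(s_p²·(1/12+1/16)) = 1.3884
t = (34.667−33.750)/1.3884 = 0.6602
df = 26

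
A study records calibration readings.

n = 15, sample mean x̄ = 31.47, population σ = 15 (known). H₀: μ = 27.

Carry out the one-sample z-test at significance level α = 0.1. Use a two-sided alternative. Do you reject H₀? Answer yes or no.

reject H₀: no

SE = σ/√n = 15/√15 = 3.8730
z = (x̄−μ₀)/SE = (31.47−27)/3.8730 = 1.1541
p-value (two-sided) = 0.24844
At α=0.1: p ≥ α → fail to reject H₀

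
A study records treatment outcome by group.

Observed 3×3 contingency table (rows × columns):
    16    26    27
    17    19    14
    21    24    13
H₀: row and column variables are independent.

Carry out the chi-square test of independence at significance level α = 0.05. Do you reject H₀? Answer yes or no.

Row totals [69, 50, 58], col totals [54, 69, 54], n=177
χ² = (16−21.05)²/21.05 + (26−26.90)²/26.90 + (27−21.05)²/21.05 + (17−15.25)²/15.25 + (19−19.49)²/19.49 + (14−15.25)²/15.25 + (21−17.69)²/17.69 + (24−22.61)²/22.61 + (13−17.69)²/17.69 = 5.1869
df = 4
p-value (upper-tail) = 0.26865
At α=0.05: p ≥ α → fail to reject H₀

reject H₀: no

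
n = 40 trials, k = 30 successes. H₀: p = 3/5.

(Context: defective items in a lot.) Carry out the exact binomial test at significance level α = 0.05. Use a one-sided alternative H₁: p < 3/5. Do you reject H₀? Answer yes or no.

Exact binomial: n=40, k=30, p₀=3/5=0.6000
P(X≤30) from Σ C(n,i)·p₀^i·(1−p₀)^(n−i)
p-value (one-sided, H₁ less) = 0.98443
At α=0.05: p ≥ α → fail to reject H₀

reject H₀: no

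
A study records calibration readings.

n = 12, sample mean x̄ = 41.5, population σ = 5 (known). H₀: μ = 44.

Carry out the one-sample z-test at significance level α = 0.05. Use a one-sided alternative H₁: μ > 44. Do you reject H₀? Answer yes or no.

reject H₀: no

SE = σ/√n = 5/√12 = 1.4434
z = (x̄−μ₀)/SE = (41.5−44)/1.4434 = -1.7321
p-value (one-sided, H₁ greater) = 0.95837
At α=0.05: p ≥ α → fail to reject H₀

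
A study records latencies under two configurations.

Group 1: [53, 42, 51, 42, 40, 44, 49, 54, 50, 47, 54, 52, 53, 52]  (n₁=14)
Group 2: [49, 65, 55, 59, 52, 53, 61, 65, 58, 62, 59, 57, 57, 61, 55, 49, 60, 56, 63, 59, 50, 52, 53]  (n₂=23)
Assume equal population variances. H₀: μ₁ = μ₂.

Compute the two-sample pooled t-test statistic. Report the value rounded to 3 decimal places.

x̄₁=48.786, s₁=4.902, n₁=14
x̄₂=56.957, s₂=4.819, n₂=23
s_p² = [13·4.902² + 22·4.819²]/35 = 23.5232
SE = √(s_p²·(1/14+1/23)) = 1.6441
t = (48.786−56.957)/1.6441 = -4.9699
df = 35

test statistic = -4.970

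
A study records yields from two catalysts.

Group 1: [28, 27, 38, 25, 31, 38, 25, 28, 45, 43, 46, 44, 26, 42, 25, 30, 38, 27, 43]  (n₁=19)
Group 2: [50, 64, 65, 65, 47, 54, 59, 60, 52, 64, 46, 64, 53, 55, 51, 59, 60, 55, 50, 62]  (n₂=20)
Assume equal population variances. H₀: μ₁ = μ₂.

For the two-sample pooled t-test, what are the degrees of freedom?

degrees of freedom = 37

df = n₁ + n₂ − 2 = 19 + 20 − 2 = 37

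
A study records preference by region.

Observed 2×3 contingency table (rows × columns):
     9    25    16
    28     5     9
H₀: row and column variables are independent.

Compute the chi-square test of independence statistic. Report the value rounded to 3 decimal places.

test statistic = 24.540

Row totals [50, 42], col totals [37, 30, 25], n=92
χ² = (9−20.11)²/20.11 + (25−16.30)²/16.30 + (16−13.59)²/13.59 + (28−16.89)²/16.89 + (5−13.70)²/13.70 + (9−11.41)²/11.41 = 24.5400
df = 2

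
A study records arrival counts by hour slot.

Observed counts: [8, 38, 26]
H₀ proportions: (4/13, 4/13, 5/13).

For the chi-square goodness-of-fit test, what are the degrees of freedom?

df = k − 1 = 3 − 1 = 2

degrees of freedom = 2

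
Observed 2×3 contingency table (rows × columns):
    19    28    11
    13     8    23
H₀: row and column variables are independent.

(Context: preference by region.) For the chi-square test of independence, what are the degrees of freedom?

df = (r−1)(c−1) = (2−1)·(3−1) = 2

degrees of freedom = 2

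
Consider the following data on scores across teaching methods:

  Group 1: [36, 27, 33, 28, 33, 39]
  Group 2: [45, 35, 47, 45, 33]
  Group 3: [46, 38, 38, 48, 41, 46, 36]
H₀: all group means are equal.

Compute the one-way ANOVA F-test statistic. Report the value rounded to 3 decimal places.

Group means [32.67, 41.00, 41.86], grand mean 38.556
SSB = Σnᵢ(x̄ᵢ−x̄)² = 314.254; SSW = ΣΣ(x−x̄ᵢ)² = 410.190
MSB = 314.254/2 = 157.1270; MSW = 410.190/15 = 27.3460
F = MSB/MSW = 5.7459
df = (2, 15)

test statistic = 5.746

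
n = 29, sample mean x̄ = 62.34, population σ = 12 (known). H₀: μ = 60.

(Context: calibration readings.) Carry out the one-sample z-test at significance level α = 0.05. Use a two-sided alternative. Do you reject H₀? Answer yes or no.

reject H₀: no

SE = σ/√n = 12/√29 = 2.2283
z = (x̄−μ₀)/SE = (62.34−60)/2.2283 = 1.0501
p-value (two-sided) = 0.29367
At α=0.05: p ≥ α → fail to reject H₀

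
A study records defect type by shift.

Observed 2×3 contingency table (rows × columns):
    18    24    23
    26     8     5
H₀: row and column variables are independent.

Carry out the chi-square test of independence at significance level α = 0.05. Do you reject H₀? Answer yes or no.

reject H₀: yes

Row totals [65, 39], col totals [44, 32, 28], n=104
χ² = (18−27.50)²/27.50 + (24−20.00)²/20.00 + (23−17.50)²/17.50 + (26−16.50)²/16.50 + (8−12.00)²/12.00 + (5−10.50)²/10.50 = 15.4944
df = 2
p-value (upper-tail) = 0.00043
At α=0.05: p < α → reject H₀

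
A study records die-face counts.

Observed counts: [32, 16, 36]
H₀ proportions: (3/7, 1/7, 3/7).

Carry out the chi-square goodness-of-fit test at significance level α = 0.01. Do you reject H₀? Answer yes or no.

reject H₀: no

n = 84; E_i = n·p_i = [36.00, 12.00, 36.00]
χ² = (32−36.00)²/36.00 + (16−12.00)²/12.00 + (36−36.00)²/36.00 = 1.7778
df = 2
p-value (upper-tail) = 0.41111
At α=0.01: p ≥ α → fail to reject H₀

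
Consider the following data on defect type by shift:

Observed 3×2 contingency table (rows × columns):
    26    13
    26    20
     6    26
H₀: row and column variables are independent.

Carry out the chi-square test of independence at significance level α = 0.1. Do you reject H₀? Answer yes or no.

Row totals [39, 46, 32], col totals [58, 59], n=117
χ² = (26−19.33)²/19.33 + (13−19.67)²/19.67 + (26−22.80)²/22.80 + (20−23.20)²/23.20 + (6−15.86)²/15.86 + (26−16.14)²/16.14 = 17.6087
df = 2
p-value (upper-tail) = 0.00015
At α=0.1: p < α → reject H₀

reject H₀: yes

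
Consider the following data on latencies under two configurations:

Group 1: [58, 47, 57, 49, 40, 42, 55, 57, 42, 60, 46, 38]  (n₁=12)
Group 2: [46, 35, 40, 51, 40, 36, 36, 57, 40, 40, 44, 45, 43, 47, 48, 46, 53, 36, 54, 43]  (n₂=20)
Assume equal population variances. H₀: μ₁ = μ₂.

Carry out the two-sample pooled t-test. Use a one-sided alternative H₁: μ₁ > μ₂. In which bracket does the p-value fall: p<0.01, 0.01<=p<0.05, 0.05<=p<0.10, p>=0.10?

x̄₁=49.250, s₁=7.852, n₁=12
x̄₂=44.000, s₂=6.374, n₂=20
s_p² = [11·7.852² + 19·6.374²]/30 = 48.3417
SE = √(s_p²·(1/12+1/20)) = 2.5388
t = (49.250−44.000)/2.5388 = 2.0679
df = 30
p-value (one-sided, H₁ greater) = 0.02368
→ bracket: 0.01<=p<0.05

p-value bracket: 0.01<=p<0.05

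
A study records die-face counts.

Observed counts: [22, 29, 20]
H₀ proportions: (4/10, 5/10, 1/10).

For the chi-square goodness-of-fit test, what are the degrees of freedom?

degrees of freedom = 2

df = k − 1 = 3 − 1 = 2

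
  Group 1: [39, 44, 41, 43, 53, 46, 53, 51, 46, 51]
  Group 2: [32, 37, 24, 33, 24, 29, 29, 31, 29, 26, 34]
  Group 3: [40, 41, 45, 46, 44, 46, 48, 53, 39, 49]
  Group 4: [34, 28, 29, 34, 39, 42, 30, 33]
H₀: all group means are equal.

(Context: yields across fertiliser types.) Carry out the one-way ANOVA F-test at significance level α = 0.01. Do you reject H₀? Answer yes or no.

reject H₀: yes

Group means [46.70, 29.82, 45.10, 33.62], grand mean 38.846
SSB = Σnᵢ(x̄ᵢ−x̄)² = 2122.566; SSW = ΣΣ(x−x̄ᵢ)² = 734.511
MSB = 2122.566/3 = 707.5219; MSW = 734.511/35 = 20.9860
F = MSB/MSW = 33.7139
df = (3, 35)
p-value (upper-tail) = 0.00000
At α=0.01: p < α → reject H₀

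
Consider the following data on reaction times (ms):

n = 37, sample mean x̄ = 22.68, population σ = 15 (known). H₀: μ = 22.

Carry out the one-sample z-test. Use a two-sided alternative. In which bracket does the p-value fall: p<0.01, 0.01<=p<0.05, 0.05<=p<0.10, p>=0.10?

SE = σ/√n = 15/√37 = 2.4660
z = (x̄−μ₀)/SE = (22.68−22)/2.4660 = 0.2758
p-value (two-sided) = 0.78274
→ bracket: p>=0.10

p-value bracket: p>=0.10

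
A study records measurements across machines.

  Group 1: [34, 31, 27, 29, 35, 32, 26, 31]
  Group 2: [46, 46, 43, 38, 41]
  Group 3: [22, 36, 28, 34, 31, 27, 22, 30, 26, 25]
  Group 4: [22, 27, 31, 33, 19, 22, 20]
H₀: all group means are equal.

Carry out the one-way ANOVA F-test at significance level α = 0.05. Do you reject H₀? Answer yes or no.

Group means [30.62, 42.80, 28.10, 24.86], grand mean 30.467
SSB = Σnᵢ(x̄ᵢ−x̄)² = 1037.035; SSW = ΣΣ(x−x̄ᵢ)² = 498.432
MSB = 1037.035/3 = 345.6782; MSW = 498.432/26 = 19.1705
F = MSB/MSW = 18.0318
df = (3, 26)
p-value (upper-tail) = 0.00000
At α=0.05: p < α → reject H₀

reject H₀: yes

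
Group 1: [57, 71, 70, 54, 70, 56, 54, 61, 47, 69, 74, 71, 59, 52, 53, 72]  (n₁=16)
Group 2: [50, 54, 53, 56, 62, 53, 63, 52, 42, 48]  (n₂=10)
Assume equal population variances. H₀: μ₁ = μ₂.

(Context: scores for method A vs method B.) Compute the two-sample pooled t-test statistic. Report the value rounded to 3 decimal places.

test statistic = 2.661

x̄₁=61.875, s₁=8.899, n₁=16
x̄₂=53.300, s₂=6.201, n₂=10
s_p² = [15·8.899² + 9·6.201²]/24 = 63.9104
SE = √(s_p²·(1/16+1/10)) = 3.2226
t = (61.875−53.300)/3.2226 = 2.6609
df = 24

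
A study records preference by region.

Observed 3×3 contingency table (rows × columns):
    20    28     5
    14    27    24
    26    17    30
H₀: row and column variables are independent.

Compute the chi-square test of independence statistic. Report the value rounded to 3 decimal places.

Row totals [53, 65, 73], col totals [60, 72, 59], n=191
χ² = (20−16.65)²/16.65 + (28−19.98)²/19.98 + (5−16.37)²/16.37 + (14−20.42)²/20.42 + (27−24.50)²/24.50 + (24−20.08)²/20.08 + (26−22.93)²/22.93 + (17−27.52)²/27.52 + (30−22.55)²/22.55 = 21.7239
df = 4

test statistic = 21.724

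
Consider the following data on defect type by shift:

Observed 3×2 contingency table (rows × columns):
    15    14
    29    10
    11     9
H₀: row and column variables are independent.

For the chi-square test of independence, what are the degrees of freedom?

degrees of freedom = 2

df = (r−1)(c−1) = (3−1)·(2−1) = 2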